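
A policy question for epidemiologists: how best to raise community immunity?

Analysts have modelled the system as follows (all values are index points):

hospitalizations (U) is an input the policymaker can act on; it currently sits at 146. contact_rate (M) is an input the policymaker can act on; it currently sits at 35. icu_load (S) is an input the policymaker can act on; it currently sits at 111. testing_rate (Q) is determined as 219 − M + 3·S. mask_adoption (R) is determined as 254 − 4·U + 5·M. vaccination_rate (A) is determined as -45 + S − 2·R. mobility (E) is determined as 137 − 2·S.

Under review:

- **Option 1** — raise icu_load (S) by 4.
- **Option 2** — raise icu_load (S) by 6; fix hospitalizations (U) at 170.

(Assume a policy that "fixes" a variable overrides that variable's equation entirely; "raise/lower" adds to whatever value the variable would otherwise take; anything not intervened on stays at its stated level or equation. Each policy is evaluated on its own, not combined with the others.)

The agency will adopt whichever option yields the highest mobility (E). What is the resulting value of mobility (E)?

Option 1 (S + 4):
  S = 111 + 4 = 115
  E = 137 − 2·115 = -93
Option 2 (S + 6, U := 170):
  S = 111 + 6 = 117
  E = 137 − 2·117 = -97
Comparing — Option 1: E=-93, Option 2: E=-97. Highest is -93 (Option 1).

-93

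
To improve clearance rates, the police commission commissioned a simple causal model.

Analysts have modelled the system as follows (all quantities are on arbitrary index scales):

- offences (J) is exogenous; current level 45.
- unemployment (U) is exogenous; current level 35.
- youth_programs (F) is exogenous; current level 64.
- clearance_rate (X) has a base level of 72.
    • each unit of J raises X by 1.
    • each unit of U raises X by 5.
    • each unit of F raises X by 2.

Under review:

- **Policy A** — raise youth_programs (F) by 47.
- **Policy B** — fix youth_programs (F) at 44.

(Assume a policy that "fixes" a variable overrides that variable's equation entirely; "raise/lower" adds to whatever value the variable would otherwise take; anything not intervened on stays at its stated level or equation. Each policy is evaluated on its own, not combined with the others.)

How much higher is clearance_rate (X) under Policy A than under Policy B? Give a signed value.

134

Policy A (F + 47):
  J = 45
  U = 35
  F = 64 + 47 = 111
  X = 72 + 45 + 5·35 + 2·111 = 514
Policy B (F := 44):
  J = 45
  U = 35
  F = 44
  X = 72 + 45 + 5·35 + 2·44 = 380
X: 514 − 380 = 134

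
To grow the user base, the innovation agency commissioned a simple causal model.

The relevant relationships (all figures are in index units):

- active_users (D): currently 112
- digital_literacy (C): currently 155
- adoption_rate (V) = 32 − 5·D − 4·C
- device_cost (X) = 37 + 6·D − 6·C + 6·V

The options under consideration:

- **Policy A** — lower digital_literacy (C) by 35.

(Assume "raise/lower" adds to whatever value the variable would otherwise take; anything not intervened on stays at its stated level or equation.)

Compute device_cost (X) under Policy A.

-6059

Policy A (C − 35):
  D = 112
  C = 155 − 35 = 120
  V = 32 − 5·112 − 4·120 = -1008
  X = 37 + 6·112 − 6·120 + 6·(-1008) = -6059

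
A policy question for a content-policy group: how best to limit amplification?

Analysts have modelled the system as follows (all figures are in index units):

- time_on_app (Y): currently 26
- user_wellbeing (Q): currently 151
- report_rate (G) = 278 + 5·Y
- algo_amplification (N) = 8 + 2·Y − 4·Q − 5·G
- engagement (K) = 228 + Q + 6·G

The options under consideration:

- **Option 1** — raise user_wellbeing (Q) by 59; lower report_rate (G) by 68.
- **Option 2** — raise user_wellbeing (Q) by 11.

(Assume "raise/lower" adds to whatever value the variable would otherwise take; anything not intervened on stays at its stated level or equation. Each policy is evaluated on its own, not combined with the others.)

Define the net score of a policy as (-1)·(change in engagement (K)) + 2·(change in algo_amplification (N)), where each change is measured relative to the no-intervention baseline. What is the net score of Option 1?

557

Baseline:
  Y = 26
  Q = 151
  G = 278 + 5·26 = 408
  N = 8 + 2·26 − 4·151 − 5·408 = -2584
  K = 228 + 151 + 6·408 = 2827
Option 1 (Q + 59, G − 68):
  Y = 26
  Q = 151 + 59 = 210
  G = 278 + 5·26 (−68 from intervention) = 340
  N = 8 + 2·26 − 4·210 − 5·340 = -2480
  K = 228 + 210 + 6·340 = 2478
ΔK = 2478 − 2827 = -349; ΔN = -2480 − (-2584) = 104
Score = (-1)·(-349) + 2·104 = 557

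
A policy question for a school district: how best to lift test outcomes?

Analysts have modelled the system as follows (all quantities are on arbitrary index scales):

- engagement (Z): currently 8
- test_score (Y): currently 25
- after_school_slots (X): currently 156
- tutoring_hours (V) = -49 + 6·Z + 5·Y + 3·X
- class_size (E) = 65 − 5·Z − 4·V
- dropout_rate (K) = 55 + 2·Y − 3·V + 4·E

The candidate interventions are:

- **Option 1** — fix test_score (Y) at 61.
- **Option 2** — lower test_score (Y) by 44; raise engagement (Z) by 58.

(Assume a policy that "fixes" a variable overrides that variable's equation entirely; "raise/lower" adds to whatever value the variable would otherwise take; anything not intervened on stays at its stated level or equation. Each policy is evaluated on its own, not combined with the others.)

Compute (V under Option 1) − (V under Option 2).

52

Option 1 (Y := 61):
  Z = 8
  Y = 61
  X = 156
  V = -49 + 6·8 + 5·61 + 3·156 = 772
Option 2 (Y − 44, Z + 58):
  Z = 8 + 58 = 66
  Y = 25 − 44 = -19
  X = 156
  V = -49 + 6·66 + 5·(-19) + 3·156 = 720
V: 772 − 720 = 52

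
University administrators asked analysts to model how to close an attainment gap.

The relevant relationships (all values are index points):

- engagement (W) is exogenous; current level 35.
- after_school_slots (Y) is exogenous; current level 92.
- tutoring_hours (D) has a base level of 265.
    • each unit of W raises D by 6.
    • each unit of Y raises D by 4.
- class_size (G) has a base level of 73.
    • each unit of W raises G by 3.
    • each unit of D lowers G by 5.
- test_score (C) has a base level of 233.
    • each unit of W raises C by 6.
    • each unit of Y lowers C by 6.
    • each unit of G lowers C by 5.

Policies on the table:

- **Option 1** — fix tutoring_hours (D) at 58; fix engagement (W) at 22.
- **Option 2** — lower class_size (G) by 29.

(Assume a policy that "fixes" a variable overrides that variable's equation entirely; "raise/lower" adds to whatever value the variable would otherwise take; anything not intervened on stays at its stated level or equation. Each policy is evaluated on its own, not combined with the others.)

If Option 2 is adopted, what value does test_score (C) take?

Option 2 (G − 29):
  W = 35
  Y = 92
  D = 265 + 6·35 + 4·92 = 843
  G = 73 + 3·35 − 5·843 (−29 from intervention) = -4066
  C = 233 + 6·35 − 6·92 − 5·(-4066) = 20221

20221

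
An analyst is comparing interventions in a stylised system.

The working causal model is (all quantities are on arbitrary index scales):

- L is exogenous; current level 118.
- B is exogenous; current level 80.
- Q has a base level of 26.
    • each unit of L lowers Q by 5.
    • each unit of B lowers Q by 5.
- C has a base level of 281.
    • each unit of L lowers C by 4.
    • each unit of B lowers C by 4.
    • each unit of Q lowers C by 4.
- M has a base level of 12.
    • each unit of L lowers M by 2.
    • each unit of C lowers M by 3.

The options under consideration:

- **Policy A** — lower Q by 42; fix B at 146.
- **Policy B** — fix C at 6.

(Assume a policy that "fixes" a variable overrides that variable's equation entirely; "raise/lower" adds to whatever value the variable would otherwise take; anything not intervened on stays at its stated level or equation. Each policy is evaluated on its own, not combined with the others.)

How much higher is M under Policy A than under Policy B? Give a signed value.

Policy A (Q − 42, B := 146):
  L = 118
  B = 146
  Q = 26 − 5·118 − 5·146 (−42 from intervention) = -1336
  C = 281 − 4·118 − 4·146 − 4·(-1336) = 4569
  M = 12 − 2·118 − 3·4569 = -13931
Policy B (C := 6):
  L = 118
  B = 80
  Q = 26 − 5·118 − 5·80 = -964
  C = 6
  M = 12 − 2·118 − 3·6 = -242
M: -13931 − (-242) = -13689

-13689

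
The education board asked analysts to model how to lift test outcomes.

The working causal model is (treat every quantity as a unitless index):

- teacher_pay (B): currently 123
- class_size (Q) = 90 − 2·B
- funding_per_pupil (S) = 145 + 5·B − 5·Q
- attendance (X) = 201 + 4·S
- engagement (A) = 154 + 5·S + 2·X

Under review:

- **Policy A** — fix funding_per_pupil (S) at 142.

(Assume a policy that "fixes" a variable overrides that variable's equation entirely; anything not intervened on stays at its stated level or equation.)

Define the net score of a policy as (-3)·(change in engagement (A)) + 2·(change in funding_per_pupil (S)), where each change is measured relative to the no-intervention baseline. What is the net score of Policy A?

51726

Baseline:
  B = 123
  Q = 90 − 2·123 = -156
  S = 145 + 5·123 − 5·(-156) = 1540
  X = 201 + 4·1540 = 6361
  A = 154 + 5·1540 + 2·6361 = 20576
Policy A (S := 142):
  B = 123
  Q = 90 − 2·123 = -156
  S = 142
  X = 201 + 4·142 = 769
  A = 154 + 5·142 + 2·769 = 2402
ΔA = 2402 − 20576 = -18174; ΔS = 142 − 1540 = -1398
Score = (-3)·(-18174) + 2·(-1398) = 51726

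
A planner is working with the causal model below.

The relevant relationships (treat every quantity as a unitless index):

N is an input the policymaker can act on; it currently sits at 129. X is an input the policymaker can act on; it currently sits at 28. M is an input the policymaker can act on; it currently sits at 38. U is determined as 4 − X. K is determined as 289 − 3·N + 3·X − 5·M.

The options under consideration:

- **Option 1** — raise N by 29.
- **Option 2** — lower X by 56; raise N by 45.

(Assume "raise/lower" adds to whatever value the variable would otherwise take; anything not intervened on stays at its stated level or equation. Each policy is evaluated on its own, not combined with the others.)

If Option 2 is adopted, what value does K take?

-507

Option 2 (X − 56, N + 45):
  N = 129 + 45 = 174
  X = 28 − 56 = -28
  M = 38
  K = 289 − 3·174 + 3·(-28) − 5·38 = -507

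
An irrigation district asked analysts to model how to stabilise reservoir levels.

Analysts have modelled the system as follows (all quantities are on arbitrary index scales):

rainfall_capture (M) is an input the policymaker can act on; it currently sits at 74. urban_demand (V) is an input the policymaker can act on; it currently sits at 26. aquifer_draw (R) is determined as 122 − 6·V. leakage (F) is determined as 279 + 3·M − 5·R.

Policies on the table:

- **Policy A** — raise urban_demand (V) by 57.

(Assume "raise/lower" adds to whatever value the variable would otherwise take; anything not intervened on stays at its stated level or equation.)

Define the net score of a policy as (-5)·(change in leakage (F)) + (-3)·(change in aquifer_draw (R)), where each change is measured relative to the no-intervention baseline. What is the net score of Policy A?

Baseline:
  M = 74
  V = 26
  R = 122 − 6·26 = -34
  F = 279 + 3·74 − 5·(-34) = 671
Policy A (V + 57):
  M = 74
  V = 26 + 57 = 83
  R = 122 − 6·83 = -376
  F = 279 + 3·74 − 5·(-376) = 2381
ΔF = 2381 − 671 = 1710; ΔR = -376 − (-34) = -342
Score = (-5)·1710 + (-3)·(-342) = -7524

-7524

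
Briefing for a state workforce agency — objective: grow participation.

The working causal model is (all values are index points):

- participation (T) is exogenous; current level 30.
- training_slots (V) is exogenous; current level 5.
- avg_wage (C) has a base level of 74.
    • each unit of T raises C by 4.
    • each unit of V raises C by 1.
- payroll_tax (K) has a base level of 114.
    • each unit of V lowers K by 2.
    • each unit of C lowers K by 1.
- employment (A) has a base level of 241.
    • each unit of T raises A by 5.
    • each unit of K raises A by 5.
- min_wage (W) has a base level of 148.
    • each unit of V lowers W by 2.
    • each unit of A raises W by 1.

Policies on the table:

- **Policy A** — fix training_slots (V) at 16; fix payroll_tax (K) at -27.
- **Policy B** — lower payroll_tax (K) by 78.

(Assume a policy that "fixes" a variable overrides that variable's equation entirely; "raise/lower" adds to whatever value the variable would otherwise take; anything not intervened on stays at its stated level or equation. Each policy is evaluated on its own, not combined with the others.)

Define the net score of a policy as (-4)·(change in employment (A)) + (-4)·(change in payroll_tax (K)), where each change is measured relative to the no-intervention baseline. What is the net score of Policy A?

-1632

Baseline:
  T = 30
  V = 5
  C = 74 + 4·30 + 5 = 199
  K = 114 − 2·5 − 199 = -95
  A = 241 + 5·30 + 5·(-95) = -84
Policy A (V := 16, K := -27):
  T = 30
  V = 16
  C = 74 + 4·30 + 16 = 210
  K = -27
  A = 241 + 5·30 + 5·(-27) = 256
ΔA = 256 − (-84) = 340; ΔK = -27 − (-95) = 68
Score = (-4)·340 + (-4)·68 = -1632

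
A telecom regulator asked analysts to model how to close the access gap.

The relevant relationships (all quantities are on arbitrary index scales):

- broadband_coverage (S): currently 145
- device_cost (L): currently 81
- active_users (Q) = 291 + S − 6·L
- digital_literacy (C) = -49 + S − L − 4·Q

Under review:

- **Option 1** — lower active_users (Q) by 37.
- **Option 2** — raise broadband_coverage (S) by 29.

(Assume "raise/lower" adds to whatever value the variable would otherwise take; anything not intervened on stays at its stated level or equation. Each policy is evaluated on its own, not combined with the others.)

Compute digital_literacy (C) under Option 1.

Option 1 (Q − 37):
  S = 145
  L = 81
  Q = 291 + 145 − 6·81 (−37 from intervention) = -87
  C = -49 + 145 − 81 − 4·(-87) = 363

363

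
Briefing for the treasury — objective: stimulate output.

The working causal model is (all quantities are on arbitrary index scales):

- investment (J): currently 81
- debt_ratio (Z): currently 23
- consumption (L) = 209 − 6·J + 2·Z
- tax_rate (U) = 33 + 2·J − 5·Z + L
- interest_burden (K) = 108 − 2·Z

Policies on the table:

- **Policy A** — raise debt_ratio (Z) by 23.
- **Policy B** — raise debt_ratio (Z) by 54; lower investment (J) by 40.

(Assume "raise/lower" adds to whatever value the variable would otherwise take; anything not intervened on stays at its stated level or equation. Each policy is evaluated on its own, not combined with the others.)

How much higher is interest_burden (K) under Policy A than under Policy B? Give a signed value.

Policy A (Z + 23):
  Z = 23 + 23 = 46
  K = 108 − 2·46 = 16
Policy B (Z + 54, J − 40):
  Z = 23 + 54 = 77
  K = 108 − 2·77 = -46
K: 16 − (-46) = 62

62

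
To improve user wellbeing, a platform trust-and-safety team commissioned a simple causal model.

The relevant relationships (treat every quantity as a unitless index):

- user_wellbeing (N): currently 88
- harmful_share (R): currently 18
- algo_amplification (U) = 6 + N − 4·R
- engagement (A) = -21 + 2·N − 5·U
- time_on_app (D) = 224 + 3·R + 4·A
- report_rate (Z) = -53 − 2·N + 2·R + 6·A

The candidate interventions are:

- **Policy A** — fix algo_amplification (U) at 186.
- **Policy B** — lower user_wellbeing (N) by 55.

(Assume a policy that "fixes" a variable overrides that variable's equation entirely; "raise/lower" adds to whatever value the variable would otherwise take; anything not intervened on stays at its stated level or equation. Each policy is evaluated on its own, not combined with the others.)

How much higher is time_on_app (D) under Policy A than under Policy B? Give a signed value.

-3940

Policy A (U := 186):
  N = 88
  R = 18
  U = 186
  A = -21 + 2·88 − 5·186 = -775
  D = 224 + 3·18 + 4·(-775) = -2822
Policy B (N − 55):
  N = 88 − 55 = 33
  R = 18
  U = 6 + 33 − 4·18 = -33
  A = -21 + 2·33 − 5·(-33) = 210
  D = 224 + 3·18 + 4·210 = 1118
D: -2822 − 1118 = -3940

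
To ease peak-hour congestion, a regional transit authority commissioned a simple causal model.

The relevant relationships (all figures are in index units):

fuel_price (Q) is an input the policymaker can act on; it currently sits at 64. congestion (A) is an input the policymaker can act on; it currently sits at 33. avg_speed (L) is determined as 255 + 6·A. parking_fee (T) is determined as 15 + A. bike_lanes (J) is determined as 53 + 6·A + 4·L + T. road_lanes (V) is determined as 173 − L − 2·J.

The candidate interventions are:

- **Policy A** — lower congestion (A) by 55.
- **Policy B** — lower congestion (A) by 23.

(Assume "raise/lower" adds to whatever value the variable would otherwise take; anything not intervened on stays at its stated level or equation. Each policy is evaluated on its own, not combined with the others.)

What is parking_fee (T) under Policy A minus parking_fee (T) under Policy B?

-32

Policy A (A − 55):
  A = 33 − 55 = -22
  T = 15 + (-22) = -7
Policy B (A − 23):
  A = 33 − 23 = 10
  T = 15 + 10 = 25
T: -7 − 25 = -32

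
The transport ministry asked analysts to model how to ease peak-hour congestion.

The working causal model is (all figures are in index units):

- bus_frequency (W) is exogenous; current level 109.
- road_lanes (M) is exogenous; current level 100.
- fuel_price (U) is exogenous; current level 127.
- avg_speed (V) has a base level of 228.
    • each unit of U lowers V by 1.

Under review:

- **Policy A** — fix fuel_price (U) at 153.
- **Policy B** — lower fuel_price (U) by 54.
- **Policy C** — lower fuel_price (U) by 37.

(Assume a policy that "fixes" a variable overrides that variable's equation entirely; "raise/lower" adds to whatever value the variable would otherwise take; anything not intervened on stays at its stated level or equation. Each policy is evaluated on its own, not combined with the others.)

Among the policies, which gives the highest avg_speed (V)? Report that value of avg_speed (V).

Policy A (U := 153):
  U = 153
  V = 228 − 153 = 75
Policy B (U − 54):
  U = 127 − 54 = 73
  V = 228 − 73 = 155
Policy C (U − 37):
  U = 127 − 37 = 90
  V = 228 − 90 = 138
Comparing — Policy A: V=75, Policy B: V=155, Policy C: V=138. Highest is 155 (Policy B).

155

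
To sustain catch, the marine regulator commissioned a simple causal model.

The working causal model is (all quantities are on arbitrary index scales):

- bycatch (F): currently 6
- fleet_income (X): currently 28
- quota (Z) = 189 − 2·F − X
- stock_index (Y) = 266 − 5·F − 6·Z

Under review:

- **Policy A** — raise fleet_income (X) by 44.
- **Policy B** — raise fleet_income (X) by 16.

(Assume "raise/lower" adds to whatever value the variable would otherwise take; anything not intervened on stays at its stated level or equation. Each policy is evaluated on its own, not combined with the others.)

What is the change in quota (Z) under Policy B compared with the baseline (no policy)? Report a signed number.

-16

Baseline:
  F = 6
  X = 28
  Z = 189 − 2·6 − 28 = 149
Policy B (X + 16):
  F = 6
  X = 28 + 16 = 44
  Z = 189 − 2·6 − 44 = 133
Change in Z: 133 − 149 = -16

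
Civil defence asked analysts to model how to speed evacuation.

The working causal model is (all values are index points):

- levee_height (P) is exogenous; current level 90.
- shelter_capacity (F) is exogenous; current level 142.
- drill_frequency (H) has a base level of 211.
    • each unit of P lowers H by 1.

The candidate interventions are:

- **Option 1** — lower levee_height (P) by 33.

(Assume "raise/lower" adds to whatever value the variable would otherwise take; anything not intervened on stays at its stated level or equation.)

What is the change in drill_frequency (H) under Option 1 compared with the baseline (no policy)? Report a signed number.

Baseline:
  P = 90
  H = 211 − 90 = 121
Option 1 (P − 33):
  P = 90 − 33 = 57
  H = 211 − 57 = 154
Change in H: 154 − 121 = 33

33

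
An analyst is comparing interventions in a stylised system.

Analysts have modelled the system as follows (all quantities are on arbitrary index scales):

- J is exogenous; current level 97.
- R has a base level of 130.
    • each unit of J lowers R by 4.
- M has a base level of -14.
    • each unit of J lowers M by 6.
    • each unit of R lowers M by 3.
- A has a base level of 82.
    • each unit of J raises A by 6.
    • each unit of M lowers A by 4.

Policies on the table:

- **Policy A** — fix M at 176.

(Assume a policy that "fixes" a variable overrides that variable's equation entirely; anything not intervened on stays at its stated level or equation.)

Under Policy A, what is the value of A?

-40

Policy A (M := 176):
  J = 97
  R = 130 − 4·97 = -258
  M = 176
  A = 82 + 6·97 − 4·176 = -40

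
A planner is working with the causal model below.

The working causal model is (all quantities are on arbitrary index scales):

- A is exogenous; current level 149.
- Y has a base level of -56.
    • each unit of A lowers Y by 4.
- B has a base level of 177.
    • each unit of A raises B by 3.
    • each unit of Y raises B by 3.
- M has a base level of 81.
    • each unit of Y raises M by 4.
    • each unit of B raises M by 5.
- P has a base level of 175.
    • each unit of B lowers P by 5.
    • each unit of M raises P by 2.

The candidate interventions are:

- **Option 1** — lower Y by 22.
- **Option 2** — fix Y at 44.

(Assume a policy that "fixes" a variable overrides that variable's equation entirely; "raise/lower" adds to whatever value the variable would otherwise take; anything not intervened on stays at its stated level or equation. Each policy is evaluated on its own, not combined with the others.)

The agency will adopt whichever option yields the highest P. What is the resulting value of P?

4469

Option 1 (Y − 22):
  A = 149
  Y = -56 − 4·149 (−22 from intervention) = -674
  B = 177 + 3·149 + 3·(-674) = -1398
  M = 81 + 4·(-674) + 5·(-1398) = -9605
  P = 175 − 5·(-1398) + 2·(-9605) = -12045
Option 2 (Y := 44):
  A = 149
  Y = 44
  B = 177 + 3·149 + 3·44 = 756
  M = 81 + 4·44 + 5·756 = 4037
  P = 175 − 5·756 + 2·4037 = 4469
Comparing — Option 1: P=-12045, Option 2: P=4469. Highest is 4469 (Option 2).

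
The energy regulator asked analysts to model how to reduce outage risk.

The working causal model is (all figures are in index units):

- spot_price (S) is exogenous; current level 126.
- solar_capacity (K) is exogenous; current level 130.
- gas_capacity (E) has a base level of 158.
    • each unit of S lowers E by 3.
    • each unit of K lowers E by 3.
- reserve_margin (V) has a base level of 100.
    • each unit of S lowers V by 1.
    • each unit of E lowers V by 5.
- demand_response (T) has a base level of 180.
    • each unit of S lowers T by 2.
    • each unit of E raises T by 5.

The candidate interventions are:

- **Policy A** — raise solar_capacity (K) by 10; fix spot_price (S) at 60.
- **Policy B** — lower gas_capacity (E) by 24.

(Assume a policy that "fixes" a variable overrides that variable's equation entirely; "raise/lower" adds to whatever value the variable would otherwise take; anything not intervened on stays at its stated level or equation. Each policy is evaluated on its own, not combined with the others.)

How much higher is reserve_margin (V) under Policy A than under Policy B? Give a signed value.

Policy A (K + 10, S := 60):
  S = 60
  K = 130 + 10 = 140
  E = 158 − 3·60 − 3·140 = -442
  V = 100 − 60 − 5·(-442) = 2250
Policy B (E − 24):
  S = 126
  K = 130
  E = 158 − 3·126 − 3·130 (−24 from intervention) = -634
  V = 100 − 126 − 5·(-634) = 3144
V: 2250 − 3144 = -894

-894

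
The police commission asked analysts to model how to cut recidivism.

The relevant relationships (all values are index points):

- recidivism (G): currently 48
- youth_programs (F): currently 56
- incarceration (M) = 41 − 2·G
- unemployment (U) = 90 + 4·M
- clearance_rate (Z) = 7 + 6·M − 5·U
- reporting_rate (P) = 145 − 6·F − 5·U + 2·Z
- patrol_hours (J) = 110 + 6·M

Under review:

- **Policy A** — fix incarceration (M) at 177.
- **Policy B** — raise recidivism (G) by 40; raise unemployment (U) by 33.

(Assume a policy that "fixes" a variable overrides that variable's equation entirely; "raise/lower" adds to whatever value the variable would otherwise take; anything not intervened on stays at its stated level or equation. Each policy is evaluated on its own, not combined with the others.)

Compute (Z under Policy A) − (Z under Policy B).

-4203

Policy A (M := 177):
  G = 48
  M = 177
  U = 90 + 4·177 = 798
  Z = 7 + 6·177 − 5·798 = -2921
Policy B (G + 40, U + 33):
  G = 48 + 40 = 88
  M = 41 − 2·88 = -135
  U = 90 + 4·(-135) (+33 from intervention) = -417
  Z = 7 + 6·(-135) − 5·(-417) = 1282
Z: -2921 − 1282 = -4203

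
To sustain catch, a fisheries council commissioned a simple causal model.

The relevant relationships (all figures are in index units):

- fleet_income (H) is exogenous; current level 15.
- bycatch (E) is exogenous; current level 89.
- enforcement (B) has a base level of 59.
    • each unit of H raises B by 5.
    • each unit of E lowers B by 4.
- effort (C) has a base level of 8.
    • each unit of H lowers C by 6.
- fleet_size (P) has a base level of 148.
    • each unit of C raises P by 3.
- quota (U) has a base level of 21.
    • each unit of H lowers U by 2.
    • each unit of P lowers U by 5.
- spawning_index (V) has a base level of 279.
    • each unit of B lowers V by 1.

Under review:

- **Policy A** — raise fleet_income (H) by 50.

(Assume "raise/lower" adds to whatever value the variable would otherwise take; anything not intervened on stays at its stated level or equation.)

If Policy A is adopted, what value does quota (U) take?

4881

Policy A (H + 50):
  H = 15 + 50 = 65
  C = 8 − 6·65 = -382
  P = 148 + 3·(-382) = -998
  U = 21 − 2·65 − 5·(-998) = 4881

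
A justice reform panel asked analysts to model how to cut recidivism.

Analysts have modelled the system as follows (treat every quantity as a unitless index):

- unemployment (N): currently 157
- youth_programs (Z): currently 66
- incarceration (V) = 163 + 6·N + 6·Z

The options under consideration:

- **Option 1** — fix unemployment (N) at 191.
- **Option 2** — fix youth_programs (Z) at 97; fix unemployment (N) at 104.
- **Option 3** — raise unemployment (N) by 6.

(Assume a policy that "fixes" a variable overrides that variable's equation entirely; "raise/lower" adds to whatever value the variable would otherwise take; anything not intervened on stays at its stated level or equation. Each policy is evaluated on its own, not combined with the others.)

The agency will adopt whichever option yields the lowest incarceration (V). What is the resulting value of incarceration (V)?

1369

Option 1 (N := 191):
  N = 191
  Z = 66
  V = 163 + 6·191 + 6·66 = 1705
Option 2 (Z := 97, N := 104):
  N = 104
  Z = 97
  V = 163 + 6·104 + 6·97 = 1369
Option 3 (N + 6):
  N = 157 + 6 = 163
  Z = 66
  V = 163 + 6·163 + 6·66 = 1537
Comparing — Option 1: V=1705, Option 2: V=1369, Option 3: V=1537. Lowest is 1369 (Option 2).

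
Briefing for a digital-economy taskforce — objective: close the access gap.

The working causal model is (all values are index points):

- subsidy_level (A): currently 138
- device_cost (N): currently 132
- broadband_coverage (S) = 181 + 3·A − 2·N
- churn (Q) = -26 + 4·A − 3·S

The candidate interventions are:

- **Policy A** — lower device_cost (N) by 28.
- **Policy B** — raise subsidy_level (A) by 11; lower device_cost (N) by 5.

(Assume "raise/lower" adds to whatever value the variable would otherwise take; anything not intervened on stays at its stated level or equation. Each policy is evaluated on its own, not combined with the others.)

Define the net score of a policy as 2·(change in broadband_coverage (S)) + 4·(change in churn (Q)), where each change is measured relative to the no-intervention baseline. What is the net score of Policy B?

Baseline:
  A = 138
  N = 132
  S = 181 + 3·138 − 2·132 = 331
  Q = -26 + 4·138 − 3·331 = -467
Policy B (A + 11, N − 5):
  A = 138 + 11 = 149
  N = 132 − 5 = 127
  S = 181 + 3·149 − 2·127 = 374
  Q = -26 + 4·149 − 3·374 = -552
ΔS = 374 − 331 = 43; ΔQ = -552 − (-467) = -85
Score = 2·43 + 4·(-85) = -254

-254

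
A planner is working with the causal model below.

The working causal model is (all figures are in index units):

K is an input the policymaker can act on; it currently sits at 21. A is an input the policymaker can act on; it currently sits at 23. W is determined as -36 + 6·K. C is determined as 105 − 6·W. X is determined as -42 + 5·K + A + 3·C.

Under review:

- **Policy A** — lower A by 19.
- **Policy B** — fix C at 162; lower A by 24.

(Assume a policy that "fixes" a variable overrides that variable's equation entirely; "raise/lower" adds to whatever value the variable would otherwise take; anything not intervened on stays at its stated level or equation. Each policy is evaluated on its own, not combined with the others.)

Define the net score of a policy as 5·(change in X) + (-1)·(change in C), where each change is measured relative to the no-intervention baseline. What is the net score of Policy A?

-95

Baseline:
  K = 21
  A = 23
  W = -36 + 6·21 = 90
  C = 105 − 6·90 = -435
  X = -42 + 5·21 + 23 + 3·(-435) = -1219
Policy A (A − 19):
  K = 21
  A = 23 − 19 = 4
  W = -36 + 6·21 = 90
  C = 105 − 6·90 = -435
  X = -42 + 5·21 + 4 + 3·(-435) = -1238
ΔX = -1238 − (-1219) = -19; ΔC = -435 − (-435) = 0
Score = 5·(-19) + (-1)·0 = -95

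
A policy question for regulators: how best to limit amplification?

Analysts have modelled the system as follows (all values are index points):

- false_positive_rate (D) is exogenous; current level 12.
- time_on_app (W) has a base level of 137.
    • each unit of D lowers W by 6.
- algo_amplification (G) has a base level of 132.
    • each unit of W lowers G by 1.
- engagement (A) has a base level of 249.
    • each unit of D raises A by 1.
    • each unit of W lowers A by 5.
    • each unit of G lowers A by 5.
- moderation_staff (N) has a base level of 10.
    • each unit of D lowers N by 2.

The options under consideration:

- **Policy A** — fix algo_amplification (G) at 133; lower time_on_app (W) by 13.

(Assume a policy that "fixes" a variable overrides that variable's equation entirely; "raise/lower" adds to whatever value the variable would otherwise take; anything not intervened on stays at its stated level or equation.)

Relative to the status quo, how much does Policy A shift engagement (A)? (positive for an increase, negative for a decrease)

-265

Baseline:
  D = 12
  W = 137 − 6·12 = 65
  G = 132 − 65 = 67
  A = 249 + 12 − 5·65 − 5·67 = -399
Policy A (G := 133, W − 13):
  D = 12
  W = 137 − 6·12 (−13 from intervention) = 52
  G = 133
  A = 249 + 12 − 5·52 − 5·133 = -664
Change in A: -664 − (-399) = -265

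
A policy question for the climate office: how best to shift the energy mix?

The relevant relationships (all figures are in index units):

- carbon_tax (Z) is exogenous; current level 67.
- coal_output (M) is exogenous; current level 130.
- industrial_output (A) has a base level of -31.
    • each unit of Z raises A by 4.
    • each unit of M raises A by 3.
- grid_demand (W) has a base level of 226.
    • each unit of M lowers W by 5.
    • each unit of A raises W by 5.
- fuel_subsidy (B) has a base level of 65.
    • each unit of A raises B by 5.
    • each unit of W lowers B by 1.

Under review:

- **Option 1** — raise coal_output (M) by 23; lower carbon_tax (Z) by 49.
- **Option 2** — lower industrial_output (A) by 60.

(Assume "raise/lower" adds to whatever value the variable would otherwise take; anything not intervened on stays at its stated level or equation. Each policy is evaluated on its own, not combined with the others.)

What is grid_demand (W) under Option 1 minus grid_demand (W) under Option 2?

-450

Option 1 (M + 23, Z − 49):
  Z = 67 − 49 = 18
  M = 130 + 23 = 153
  A = -31 + 4·18 + 3·153 = 500
  W = 226 − 5·153 + 5·500 = 1961
Option 2 (A − 60):
  Z = 67
  M = 130
  A = -31 + 4·67 + 3·130 (−60 from intervention) = 567
  W = 226 − 5·130 + 5·567 = 2411
W: 1961 − 2411 = -450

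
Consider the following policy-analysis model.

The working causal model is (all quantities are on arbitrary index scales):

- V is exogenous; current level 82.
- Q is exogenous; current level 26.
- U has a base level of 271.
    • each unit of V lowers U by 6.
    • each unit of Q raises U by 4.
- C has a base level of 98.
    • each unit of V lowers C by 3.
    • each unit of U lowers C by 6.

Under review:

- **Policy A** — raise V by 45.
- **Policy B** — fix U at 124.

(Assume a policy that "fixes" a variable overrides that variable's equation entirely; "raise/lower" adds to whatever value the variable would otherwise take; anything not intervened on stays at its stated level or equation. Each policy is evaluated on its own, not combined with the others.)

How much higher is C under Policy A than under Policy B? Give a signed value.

Policy A (V + 45):
  V = 82 + 45 = 127
  Q = 26
  U = 271 − 6·127 + 4·26 = -387
  C = 98 − 3·127 − 6·(-387) = 2039
Policy B (U := 124):
  V = 82
  Q = 26
  U = 124
  C = 98 − 3·82 − 6·124 = -892
C: 2039 − (-892) = 2931

2931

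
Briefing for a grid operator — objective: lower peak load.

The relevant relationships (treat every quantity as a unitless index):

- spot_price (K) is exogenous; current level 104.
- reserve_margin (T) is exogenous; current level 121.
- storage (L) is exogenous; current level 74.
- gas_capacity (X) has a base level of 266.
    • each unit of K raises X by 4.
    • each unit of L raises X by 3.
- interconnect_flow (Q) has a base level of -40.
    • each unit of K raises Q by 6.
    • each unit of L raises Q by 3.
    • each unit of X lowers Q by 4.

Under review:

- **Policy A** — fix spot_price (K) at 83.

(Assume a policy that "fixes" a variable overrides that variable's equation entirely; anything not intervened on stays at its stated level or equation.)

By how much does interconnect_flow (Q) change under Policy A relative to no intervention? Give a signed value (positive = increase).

Baseline:
  K = 104
  L = 74
  X = 266 + 4·104 + 3·74 = 904
  Q = -40 + 6·104 + 3·74 − 4·904 = -2810
Policy A (K := 83):
  K = 83
  L = 74
  X = 266 + 4·83 + 3·74 = 820
  Q = -40 + 6·83 + 3·74 − 4·820 = -2600
Change in Q: -2600 − (-2810) = 210

210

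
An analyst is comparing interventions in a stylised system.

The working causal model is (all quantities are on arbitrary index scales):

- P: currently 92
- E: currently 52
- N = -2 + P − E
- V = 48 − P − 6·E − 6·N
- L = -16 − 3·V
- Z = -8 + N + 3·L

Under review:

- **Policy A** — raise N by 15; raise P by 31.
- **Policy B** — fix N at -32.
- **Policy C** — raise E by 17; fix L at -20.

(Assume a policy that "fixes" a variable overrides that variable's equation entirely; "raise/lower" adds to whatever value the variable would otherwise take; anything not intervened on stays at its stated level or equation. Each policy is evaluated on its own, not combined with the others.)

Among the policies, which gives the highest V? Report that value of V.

Policy A (N + 15, P + 31):
  P = 92 + 31 = 123
  E = 52
  N = -2 + 123 − 52 (+15 from intervention) = 84
  V = 48 − 123 − 6·52 − 6·84 = -891
Policy B (N := -32):
  P = 92
  E = 52
  N = -32
  V = 48 − 92 − 6·52 − 6·(-32) = -164
Policy C (E + 17, L := -20):
  P = 92
  E = 52 + 17 = 69
  N = -2 + 92 − 69 = 21
  V = 48 − 92 − 6·69 − 6·21 = -584
Comparing — Policy A: V=-891, Policy B: V=-164, Policy C: V=-584. Highest is -164 (Policy B).

-164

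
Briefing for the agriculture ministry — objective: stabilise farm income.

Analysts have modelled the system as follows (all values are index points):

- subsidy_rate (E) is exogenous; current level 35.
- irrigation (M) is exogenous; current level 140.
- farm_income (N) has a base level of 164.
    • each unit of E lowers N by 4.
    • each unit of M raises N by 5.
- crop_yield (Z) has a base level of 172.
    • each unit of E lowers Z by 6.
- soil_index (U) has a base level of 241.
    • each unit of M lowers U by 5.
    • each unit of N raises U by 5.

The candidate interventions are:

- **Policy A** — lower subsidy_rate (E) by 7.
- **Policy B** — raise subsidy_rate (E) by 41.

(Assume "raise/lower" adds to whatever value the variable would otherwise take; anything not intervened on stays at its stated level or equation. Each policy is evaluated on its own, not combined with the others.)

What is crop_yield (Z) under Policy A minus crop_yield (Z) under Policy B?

Policy A (E − 7):
  E = 35 − 7 = 28
  Z = 172 − 6·28 = 4
Policy B (E + 41):
  E = 35 + 41 = 76
  Z = 172 − 6·76 = -284
Z: 4 − (-284) = 288

288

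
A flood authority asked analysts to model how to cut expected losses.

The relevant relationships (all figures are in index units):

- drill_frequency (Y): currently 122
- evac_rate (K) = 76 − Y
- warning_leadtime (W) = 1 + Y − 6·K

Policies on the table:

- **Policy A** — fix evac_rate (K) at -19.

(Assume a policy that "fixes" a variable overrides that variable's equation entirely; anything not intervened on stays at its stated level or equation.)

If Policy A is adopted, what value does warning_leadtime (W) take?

Policy A (K := -19):
  Y = 122
  K = -19
  W = 1 + 122 − 6·(-19) = 237

237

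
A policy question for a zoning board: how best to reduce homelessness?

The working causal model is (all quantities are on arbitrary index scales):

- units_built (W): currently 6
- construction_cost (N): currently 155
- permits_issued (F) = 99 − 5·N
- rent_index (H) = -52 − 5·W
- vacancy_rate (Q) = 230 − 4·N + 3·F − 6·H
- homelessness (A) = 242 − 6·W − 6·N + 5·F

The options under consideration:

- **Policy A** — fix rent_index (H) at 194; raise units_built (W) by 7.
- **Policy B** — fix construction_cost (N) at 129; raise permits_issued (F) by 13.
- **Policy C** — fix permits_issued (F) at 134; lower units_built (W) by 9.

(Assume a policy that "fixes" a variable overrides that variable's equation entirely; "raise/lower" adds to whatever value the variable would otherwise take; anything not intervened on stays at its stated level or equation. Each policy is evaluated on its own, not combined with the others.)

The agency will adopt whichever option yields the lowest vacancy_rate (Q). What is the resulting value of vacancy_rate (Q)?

-3582

Policy A (H := 194, W + 7):
  W = 6 + 7 = 13
  N = 155
  F = 99 − 5·155 = -676
  H = 194
  Q = 230 − 4·155 + 3·(-676) − 6·194 = -3582
Policy B (N := 129, F + 13):
  W = 6
  N = 129
  F = 99 − 5·129 (+13 from intervention) = -533
  H = -52 − 5·6 = -82
  Q = 230 − 4·129 + 3·(-533) − 6·(-82) = -1393
Policy C (F := 134, W − 9):
  W = 6 − 9 = -3
  N = 155
  F = 134
  H = -52 − 5·(-3) = -37
  Q = 230 − 4·155 + 3·134 − 6·(-37) = 234
Comparing — Policy A: Q=-3582, Policy B: Q=-1393, Policy C: Q=234. Lowest is -3582 (Policy A).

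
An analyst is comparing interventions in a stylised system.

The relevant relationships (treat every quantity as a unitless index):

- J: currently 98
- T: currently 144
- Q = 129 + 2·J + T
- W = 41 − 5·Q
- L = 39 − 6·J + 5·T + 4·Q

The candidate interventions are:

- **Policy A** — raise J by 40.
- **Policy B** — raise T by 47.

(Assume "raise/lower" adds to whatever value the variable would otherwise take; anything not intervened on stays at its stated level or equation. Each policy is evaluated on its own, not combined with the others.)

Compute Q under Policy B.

Policy B (T + 47):
  J = 98
  T = 144 + 47 = 191
  Q = 129 + 2·98 + 191 = 516

516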